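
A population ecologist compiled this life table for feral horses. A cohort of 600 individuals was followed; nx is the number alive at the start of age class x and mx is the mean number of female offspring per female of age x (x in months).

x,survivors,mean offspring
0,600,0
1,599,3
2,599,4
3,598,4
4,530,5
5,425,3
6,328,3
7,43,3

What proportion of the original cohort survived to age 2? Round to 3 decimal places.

l_2 = n_2/n_0 = 599/600 = 0.998333… → 0.998

0.998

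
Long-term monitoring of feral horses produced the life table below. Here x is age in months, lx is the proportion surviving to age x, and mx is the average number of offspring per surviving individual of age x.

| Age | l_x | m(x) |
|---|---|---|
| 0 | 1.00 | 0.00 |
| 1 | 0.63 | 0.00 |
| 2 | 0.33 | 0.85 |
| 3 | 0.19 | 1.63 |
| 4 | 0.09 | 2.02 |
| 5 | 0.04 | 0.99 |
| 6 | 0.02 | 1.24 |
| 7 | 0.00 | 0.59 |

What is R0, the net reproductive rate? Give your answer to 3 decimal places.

0.836

lx·mx by age: 0, 0, 0.2805, 0.3097, 0.1818, 0.0396, 0.0248, 0
R0 = Σ lx·mx = 0.8364 → 0.836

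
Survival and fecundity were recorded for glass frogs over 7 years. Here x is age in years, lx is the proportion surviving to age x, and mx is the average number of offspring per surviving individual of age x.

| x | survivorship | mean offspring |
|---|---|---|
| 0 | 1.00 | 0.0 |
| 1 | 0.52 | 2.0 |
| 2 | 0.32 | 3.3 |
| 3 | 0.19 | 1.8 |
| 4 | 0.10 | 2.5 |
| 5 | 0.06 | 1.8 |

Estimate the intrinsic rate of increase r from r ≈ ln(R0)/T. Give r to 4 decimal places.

0.5028

R0 = Σ lx·mx = 0 + 1.04 + 1.056 + 0.342 + 0.25 + 0.108 = 2.796
Σ x·lx·mx = 5.718; T = 5.718/2.796 = 2.04506…
r ≈ ln(R0)/T = ln(2.796)/2.04506… = 0.502766… → 0.5028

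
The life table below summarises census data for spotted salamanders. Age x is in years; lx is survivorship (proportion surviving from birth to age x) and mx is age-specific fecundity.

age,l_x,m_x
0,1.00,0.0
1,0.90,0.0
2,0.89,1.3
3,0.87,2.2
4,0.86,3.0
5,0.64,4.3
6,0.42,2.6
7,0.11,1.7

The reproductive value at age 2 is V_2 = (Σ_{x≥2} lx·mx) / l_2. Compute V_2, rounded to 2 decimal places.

lx·mx for x ≥ 2: 1.157, 1.914, 2.58, 2.752, 1.092, 0.187 → sum = 9.682
V_2 = 9.682 / l_2 = 9.682 / 0.89 = 10.878652… → 10.88

10.88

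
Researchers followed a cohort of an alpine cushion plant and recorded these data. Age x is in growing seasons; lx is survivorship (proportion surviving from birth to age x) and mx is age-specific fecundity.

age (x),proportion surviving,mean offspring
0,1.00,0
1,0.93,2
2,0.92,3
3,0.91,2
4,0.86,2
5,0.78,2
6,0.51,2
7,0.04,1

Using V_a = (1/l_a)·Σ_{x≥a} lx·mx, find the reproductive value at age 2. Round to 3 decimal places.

lx·mx for x ≥ 2: 2.76, 1.82, 1.72, 1.56, 1.02, 0.04 → sum = 8.92
V_2 = 8.92 / l_2 = 8.92 / 0.92 = 9.695652… → 9.696

9.696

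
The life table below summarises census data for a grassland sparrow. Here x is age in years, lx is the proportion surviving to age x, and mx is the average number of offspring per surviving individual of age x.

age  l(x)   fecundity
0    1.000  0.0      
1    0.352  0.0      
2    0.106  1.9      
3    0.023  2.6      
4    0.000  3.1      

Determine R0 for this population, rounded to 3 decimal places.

0.261

lx·mx by age: 0, 0, 0.2014, 0.0598, 0
R0 = Σ lx·mx = 0.2612 → 0.261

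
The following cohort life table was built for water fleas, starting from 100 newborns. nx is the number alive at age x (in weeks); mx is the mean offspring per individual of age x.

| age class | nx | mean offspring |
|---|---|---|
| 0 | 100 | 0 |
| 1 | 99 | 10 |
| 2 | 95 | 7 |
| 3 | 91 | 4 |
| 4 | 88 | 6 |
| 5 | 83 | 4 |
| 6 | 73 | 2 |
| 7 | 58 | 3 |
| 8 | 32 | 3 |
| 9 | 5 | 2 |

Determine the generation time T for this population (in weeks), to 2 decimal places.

3.07

lx = nx/n0 = nx/100: 1, 0.99, 0.95, 0.91, 0.88, 0.83, 0.73, 0.58, 0.32, 0.05
lx·mx: 0, 9.9, 6.65, 3.64, 5.28, 3.32, 1.46, 1.74, 0.96, 0.1 → R0 = 33.05
x·lx·mx: 0, 9.9, 13.3, 10.92, 21.12, 16.6, 8.76, 12.18, 7.68, 0.9 → Σ = 101.36
T = 101.36 / 33.05 = 3.066868… → 3.07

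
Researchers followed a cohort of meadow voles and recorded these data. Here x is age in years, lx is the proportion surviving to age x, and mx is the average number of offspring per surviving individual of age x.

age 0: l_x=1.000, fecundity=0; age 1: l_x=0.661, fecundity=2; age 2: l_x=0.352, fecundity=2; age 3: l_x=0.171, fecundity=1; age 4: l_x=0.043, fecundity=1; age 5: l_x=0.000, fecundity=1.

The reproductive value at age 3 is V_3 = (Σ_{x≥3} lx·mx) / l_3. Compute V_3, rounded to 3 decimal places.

lx·mx for x ≥ 3: 0.171, 0.043, 0 → sum = 0.214
V_3 = 0.214 / l_3 = 0.214 / 0.171 = 1.251462… → 1.251

1.251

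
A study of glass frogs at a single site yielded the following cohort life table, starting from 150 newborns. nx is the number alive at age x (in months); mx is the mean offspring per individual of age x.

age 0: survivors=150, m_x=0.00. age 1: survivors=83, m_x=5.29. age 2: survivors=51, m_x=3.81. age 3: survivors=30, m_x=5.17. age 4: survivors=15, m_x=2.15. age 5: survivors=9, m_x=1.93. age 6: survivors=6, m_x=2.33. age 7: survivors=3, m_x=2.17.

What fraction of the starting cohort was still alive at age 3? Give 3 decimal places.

0.200

l_3 = n_3/n_0 = 30/150 = 0.2 → 0.200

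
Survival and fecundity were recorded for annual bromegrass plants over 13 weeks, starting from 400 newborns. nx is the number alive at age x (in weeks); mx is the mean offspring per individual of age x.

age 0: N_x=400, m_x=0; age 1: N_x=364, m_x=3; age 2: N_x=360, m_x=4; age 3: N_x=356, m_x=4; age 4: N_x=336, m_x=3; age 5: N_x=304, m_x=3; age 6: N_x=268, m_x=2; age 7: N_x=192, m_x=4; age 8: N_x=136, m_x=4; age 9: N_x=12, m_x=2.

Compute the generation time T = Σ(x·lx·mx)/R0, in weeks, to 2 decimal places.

lx = nx/n0 = nx/400: 1, 0.91, 0.9, 0.89, 0.84, 0.76, 0.67, 0.48, 0.34, 0.03
lx·mx: 0, 2.73, 3.6, 3.56, 2.52, 2.28, 1.34, 1.92, 1.36, 0.06 → R0 = 19.37
x·lx·mx: 0, 2.73, 7.2, 10.68, 10.08, 11.4, 8.04, 13.44, 10.88, 0.54 → Σ = 74.99
T = 74.99 / 19.37 = 3.871451… → 3.87

3.87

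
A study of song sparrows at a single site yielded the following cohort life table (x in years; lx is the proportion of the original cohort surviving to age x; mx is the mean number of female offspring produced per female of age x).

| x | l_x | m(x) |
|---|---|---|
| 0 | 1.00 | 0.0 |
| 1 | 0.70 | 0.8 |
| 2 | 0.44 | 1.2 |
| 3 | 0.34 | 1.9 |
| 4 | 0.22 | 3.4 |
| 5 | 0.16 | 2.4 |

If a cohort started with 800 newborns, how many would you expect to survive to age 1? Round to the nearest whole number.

560

Expected survivors = N0 · l_1 = 800 × 0.70 = 560 → 560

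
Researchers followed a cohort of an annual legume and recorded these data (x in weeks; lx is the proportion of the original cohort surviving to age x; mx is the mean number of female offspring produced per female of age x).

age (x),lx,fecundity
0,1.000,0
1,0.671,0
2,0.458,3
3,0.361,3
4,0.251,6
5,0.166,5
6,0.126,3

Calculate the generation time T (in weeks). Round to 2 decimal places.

3.57

lx·mx: 0, 0, 1.374, 1.083, 1.506, 0.83, 0.378 → R0 = 5.171
x·lx·mx: 0, 0, 2.748, 3.249, 6.024, 4.15, 2.268 → Σ = 18.439
T = 18.439 / 5.171 = 3.565848… → 3.57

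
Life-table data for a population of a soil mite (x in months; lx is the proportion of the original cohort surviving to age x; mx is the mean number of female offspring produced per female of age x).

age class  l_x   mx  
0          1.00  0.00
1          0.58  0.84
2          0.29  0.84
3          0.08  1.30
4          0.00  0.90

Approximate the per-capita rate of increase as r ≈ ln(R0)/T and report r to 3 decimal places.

-0.117

R0 = Σ lx·mx = 0 + 0.4872 + 0.2436 + 0.104 + 0 = 0.8348
Σ x·lx·mx = 1.2864; T = 1.2864/0.8348 = 1.54097…
r ≈ ln(R0)/T = ln(0.8348)/1.54097… = -0.11718… → -0.117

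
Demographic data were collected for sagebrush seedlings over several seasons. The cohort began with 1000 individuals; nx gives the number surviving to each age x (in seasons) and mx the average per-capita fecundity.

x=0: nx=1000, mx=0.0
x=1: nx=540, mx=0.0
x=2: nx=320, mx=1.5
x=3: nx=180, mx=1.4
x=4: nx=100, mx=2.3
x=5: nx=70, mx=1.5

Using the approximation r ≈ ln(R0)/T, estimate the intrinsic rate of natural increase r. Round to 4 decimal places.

lx = nx/n0 = nx/1000: 1, 0.54, 0.32, 0.18, 0.1, 0.07
R0 = Σ lx·mx = 0 + 0 + 0.48 + 0.252 + 0.23 + 0.105 = 1.067
Σ x·lx·mx = 3.161; T = 3.161/1.067 = 2.96251…
r ≈ ln(R0)/T = ln(1.067)/2.96251… = 0.021891… → 0.0219

0.0219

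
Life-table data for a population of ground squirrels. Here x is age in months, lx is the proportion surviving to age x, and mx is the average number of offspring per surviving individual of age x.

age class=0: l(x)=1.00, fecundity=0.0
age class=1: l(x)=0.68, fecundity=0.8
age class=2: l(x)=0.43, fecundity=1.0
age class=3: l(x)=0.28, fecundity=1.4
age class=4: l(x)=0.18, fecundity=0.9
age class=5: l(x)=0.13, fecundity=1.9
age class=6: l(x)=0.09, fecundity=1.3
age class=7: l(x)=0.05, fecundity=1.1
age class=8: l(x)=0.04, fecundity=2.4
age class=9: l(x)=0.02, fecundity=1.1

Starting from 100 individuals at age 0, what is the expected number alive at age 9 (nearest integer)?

Expected survivors = N0 · l_9 = 100 × 0.02 = 2 → 2

2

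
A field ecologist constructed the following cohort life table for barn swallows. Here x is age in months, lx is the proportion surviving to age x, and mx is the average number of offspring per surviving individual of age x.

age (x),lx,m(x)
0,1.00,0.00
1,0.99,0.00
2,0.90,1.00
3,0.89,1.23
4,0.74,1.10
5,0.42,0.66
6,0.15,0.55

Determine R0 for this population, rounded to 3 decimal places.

3.168

lx·mx by age: 0, 0, 0.9, 1.0947, 0.814, 0.2772, 0.0825
R0 = Σ lx·mx = 3.1684 → 3.168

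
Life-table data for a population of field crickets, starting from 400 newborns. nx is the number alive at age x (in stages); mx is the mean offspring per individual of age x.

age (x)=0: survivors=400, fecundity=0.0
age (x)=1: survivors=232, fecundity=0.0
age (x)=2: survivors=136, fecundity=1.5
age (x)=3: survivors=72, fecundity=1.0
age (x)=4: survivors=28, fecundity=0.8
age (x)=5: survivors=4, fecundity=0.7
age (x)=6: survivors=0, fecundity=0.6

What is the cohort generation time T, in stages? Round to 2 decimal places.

2.42

lx = nx/n0 = nx/400: 1, 0.58, 0.34, 0.18, 0.07, 0.01, 0
lx·mx: 0, 0, 0.51, 0.18, 0.056, 0.007, 0 → R0 = 0.753
x·lx·mx: 0, 0, 1.02, 0.54, 0.224, 0.035, 0 → Σ = 1.819
T = 1.819 / 0.753 = 2.415671… → 2.42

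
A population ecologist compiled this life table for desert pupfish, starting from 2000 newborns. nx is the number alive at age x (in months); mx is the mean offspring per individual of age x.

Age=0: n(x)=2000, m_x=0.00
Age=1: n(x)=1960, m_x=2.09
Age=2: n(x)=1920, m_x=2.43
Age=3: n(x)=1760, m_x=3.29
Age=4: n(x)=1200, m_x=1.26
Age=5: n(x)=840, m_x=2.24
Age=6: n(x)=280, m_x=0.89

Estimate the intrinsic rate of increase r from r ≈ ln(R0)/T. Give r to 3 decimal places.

0.841

lx = nx/n0 = nx/2000: 1, 0.98, 0.96, 0.88, 0.6, 0.42, 0.14
R0 = Σ lx·mx = 0 + 2.0482 + 2.3328 + 2.8952 + 0.756 + 0.9408 + 0.1246 = 9.0976
Σ x·lx·mx = 23.875; T = 23.875/9.0976 = 2.62432…
r ≈ ln(R0)/T = ln(9.0976)/2.62432… = 0.84137… → 0.841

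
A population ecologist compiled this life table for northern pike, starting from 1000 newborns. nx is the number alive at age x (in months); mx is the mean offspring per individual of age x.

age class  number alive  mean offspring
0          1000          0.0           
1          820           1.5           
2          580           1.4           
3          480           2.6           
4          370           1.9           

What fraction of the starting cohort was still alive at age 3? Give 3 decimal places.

0.480

l_3 = n_3/n_0 = 480/1000 = 0.48 → 0.480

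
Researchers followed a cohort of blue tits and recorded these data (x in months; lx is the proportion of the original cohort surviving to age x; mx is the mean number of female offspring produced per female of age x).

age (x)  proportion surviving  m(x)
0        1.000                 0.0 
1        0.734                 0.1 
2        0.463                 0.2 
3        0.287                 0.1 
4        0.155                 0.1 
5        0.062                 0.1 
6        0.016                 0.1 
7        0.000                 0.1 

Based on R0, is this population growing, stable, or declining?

R0 = Σ lx·mx = 0 + 0.0734 + 0.0926 + 0.0287 + 0.0155 + 0.0062 + 0.0016 + 0 = 0.218
R0 < 1, so the population is declining.

declining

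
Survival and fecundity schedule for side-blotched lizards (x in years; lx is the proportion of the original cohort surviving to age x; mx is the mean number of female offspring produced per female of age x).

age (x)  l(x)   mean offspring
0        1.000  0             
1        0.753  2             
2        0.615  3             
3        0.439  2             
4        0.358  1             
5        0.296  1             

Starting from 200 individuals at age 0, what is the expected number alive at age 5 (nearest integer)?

59

Expected survivors = N0 · l_5 = 200 × 0.296 = 59.2 → 59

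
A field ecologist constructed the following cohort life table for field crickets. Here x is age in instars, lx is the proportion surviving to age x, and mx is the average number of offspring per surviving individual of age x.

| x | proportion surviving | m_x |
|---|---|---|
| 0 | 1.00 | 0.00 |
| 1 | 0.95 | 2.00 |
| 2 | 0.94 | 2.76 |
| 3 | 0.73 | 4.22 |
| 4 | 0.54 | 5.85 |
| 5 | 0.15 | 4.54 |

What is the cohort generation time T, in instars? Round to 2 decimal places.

lx·mx: 0, 1.9, 2.5944, 3.0806, 3.159, 0.681 → R0 = 11.415
x·lx·mx: 0, 1.9, 5.1888, 9.2418, 12.636, 3.405 → Σ = 32.3716
T = 32.3716 / 11.415 = 2.835883… → 2.84

2.84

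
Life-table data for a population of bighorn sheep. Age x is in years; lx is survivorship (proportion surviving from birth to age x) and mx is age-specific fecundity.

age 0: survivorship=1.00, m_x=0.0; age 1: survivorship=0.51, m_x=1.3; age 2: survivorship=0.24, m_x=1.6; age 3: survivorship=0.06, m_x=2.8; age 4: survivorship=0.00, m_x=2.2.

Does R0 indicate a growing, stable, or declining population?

growing

R0 = Σ lx·mx = 0 + 0.663 + 0.384 + 0.168 + 0 = 1.215
R0 > 1, so the population is growing.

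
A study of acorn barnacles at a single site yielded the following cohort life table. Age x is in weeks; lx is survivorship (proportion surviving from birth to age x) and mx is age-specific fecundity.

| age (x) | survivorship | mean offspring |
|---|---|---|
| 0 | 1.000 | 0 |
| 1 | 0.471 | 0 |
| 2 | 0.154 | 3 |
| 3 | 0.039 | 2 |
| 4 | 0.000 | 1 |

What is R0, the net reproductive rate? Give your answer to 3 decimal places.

0.540

lx·mx by age: 0, 0, 0.462, 0.078, 0
R0 = Σ lx·mx = 0.54 → 0.540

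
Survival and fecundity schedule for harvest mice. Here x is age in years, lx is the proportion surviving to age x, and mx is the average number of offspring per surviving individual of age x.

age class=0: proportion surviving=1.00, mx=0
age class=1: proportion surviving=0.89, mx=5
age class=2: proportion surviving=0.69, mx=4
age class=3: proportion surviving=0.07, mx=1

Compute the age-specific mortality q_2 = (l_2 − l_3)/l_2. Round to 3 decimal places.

q_2 = (l_2 − l_3) / l_2 = (0.69 − 0.07) / 0.69
     = 0.62 / 0.69 = 0.898551… → 0.899

0.899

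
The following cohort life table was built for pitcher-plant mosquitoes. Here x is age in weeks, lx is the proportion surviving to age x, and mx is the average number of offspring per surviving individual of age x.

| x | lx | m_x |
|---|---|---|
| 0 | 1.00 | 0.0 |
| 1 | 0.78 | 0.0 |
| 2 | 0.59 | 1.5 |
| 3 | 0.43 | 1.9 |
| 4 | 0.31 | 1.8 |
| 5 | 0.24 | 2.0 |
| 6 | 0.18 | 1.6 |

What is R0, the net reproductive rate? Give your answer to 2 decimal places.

lx·mx by age: 0, 0, 0.885, 0.817, 0.558, 0.48, 0.288
R0 = Σ lx·mx = 3.028 → 3.03

3.03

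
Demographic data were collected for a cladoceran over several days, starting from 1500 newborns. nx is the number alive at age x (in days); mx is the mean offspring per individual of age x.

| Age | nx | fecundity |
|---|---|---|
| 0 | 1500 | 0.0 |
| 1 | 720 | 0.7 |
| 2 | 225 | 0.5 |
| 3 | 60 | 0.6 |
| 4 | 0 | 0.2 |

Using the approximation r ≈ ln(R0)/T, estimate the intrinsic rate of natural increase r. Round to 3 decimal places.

-0.649

lx = nx/n0 = nx/1500: 1, 0.48, 0.15, 0.04, 0
R0 = Σ lx·mx = 0 + 0.336 + 0.075 + 0.024 + 0 = 0.435
Σ x·lx·mx = 0.558; T = 0.558/0.435 = 1.28276…
r ≈ ln(R0)/T = ln(0.435)/1.28276… = -0.64892… → -0.649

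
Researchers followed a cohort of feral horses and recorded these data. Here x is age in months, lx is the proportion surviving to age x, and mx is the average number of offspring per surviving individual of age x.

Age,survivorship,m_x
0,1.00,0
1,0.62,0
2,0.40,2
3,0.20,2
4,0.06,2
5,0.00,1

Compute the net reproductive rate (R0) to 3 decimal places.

1.320

lx·mx by age: 0, 0, 0.8, 0.4, 0.12, 0
R0 = Σ lx·mx = 1.32 → 1.320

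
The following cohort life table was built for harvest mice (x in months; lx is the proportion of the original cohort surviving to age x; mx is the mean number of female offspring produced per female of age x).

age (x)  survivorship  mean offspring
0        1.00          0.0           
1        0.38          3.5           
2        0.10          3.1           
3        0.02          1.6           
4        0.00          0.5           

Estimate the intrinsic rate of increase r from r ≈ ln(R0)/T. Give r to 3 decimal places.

0.420

R0 = Σ lx·mx = 0 + 1.33 + 0.31 + 0.032 + 0 = 1.672
Σ x·lx·mx = 2.046; T = 2.046/1.672 = 1.22368…
r ≈ ln(R0)/T = ln(1.672)/1.22368… = 0.42006… → 0.420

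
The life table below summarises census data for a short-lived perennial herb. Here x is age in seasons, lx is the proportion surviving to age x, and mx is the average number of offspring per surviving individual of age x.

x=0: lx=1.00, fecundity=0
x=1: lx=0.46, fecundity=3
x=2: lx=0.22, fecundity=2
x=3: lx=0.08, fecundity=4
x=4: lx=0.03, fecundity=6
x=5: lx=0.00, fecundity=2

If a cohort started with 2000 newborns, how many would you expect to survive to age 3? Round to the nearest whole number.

Expected survivors = N0 · l_3 = 2000 × 0.08 = 160 → 160

160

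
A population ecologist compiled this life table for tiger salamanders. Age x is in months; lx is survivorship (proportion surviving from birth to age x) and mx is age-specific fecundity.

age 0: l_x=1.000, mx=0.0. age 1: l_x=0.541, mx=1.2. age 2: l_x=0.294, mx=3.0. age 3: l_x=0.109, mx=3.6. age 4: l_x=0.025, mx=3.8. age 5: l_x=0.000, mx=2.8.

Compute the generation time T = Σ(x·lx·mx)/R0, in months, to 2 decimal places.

lx·mx: 0, 0.6492, 0.882, 0.3924, 0.095, 0 → R0 = 2.0186
x·lx·mx: 0, 0.6492, 1.764, 1.1772, 0.38, 0 → Σ = 3.9704
T = 3.9704 / 2.0186 = 1.966908… → 1.97

1.97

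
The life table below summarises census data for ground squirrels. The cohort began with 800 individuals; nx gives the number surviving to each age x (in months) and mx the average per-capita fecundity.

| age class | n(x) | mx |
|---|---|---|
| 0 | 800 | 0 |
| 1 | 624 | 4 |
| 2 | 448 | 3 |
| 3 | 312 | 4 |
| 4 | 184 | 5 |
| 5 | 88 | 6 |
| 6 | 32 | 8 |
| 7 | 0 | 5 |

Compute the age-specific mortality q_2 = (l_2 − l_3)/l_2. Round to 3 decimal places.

0.304

lx = nx/n0 = nx/800: 1, 0.78, 0.56, 0.39, 0.23, 0.11, 0.04, 0
q_2 = (l_2 − l_3) / l_2 = (0.56 − 0.39) / 0.56
     = 0.17 / 0.56 = 0.303571… → 0.304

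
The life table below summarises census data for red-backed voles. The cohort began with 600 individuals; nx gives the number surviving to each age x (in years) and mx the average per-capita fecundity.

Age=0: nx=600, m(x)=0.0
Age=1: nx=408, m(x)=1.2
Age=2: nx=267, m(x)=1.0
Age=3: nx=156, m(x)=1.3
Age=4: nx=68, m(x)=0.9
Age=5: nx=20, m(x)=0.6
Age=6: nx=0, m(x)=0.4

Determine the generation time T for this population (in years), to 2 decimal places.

lx = nx/n0 = nx/600: 1, 0.68, 0.445, 0.26, 0.11333…, 0.03333…, 0
lx·mx: 0, 0.816, 0.445, 0.338, 0.102…, 0.02…, 0 → R0 = 1.721…
x·lx·mx: 0, 0.816, 0.89, 1.014, 0.408…, 0.1…, 0 → Σ = 3.228…
T = 3.228… / 1.721… = 1.875654… → 1.88

1.88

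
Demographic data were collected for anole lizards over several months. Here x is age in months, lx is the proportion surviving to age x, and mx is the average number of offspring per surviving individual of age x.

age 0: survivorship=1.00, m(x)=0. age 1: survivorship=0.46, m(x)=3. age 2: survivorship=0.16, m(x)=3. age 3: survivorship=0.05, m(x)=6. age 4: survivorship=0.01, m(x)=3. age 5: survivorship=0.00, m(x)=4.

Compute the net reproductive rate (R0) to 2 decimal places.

lx·mx by age: 0, 1.38, 0.48, 0.3, 0.03, 0
R0 = Σ lx·mx = 2.19 → 2.19

2.19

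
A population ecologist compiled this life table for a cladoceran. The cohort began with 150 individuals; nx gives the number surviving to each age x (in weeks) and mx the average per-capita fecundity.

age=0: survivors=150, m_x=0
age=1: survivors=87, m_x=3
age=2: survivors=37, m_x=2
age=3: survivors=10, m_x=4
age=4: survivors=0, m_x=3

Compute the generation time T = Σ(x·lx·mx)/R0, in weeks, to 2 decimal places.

lx = nx/n0 = nx/150: 1, 0.58, 0.24667…, 0.06667…, 0
lx·mx: 0, 1.74, 0.493333…, 0.266667…, 0 → R0 = 2.5…
x·lx·mx: 0, 1.74, 0.986667…, 0.8…, 0 → Σ = 3.526667…
T = 3.526667… / 2.5… = 1.410667… → 1.41

1.41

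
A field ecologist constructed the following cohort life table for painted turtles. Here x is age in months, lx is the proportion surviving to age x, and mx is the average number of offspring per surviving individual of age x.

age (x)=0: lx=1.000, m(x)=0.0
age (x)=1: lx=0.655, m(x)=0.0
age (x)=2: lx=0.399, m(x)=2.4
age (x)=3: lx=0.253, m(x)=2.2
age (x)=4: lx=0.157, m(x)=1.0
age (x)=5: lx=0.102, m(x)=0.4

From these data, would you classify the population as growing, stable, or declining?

growing

R0 = Σ lx·mx = 0 + 0 + 0.9576 + 0.5566 + 0.157 + 0.0408 = 1.712
R0 > 1, so the population is growing.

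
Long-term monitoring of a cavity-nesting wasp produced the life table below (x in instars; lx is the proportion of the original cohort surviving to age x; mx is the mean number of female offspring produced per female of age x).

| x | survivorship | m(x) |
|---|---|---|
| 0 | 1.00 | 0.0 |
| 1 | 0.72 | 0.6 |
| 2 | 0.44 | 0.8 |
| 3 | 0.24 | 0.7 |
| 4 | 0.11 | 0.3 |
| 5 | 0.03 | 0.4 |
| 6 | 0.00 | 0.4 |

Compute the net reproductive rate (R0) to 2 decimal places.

1.00

lx·mx by age: 0, 0.432, 0.352, 0.168, 0.033, 0.012, 0
R0 = Σ lx·mx = 0.997 → 1.00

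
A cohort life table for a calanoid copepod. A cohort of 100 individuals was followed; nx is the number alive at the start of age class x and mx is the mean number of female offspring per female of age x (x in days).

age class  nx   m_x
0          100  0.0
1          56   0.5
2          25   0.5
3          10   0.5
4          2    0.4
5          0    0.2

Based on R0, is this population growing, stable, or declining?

lx = nx/n0 = nx/100: 1, 0.56, 0.25, 0.1, 0.02, 0
R0 = Σ lx·mx = 0 + 0.28 + 0.125 + 0.05 + 0.008 + 0 = 0.463
R0 < 1, so the population is declining.

declining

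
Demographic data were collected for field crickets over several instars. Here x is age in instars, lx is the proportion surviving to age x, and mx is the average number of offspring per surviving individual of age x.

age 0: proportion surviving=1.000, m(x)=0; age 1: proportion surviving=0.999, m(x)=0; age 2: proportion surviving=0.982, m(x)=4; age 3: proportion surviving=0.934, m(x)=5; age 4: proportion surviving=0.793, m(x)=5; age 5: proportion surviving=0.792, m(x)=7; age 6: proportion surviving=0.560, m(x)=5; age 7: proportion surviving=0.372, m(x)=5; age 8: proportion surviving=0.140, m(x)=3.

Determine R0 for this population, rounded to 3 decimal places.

23.187

lx·mx by age: 0, 0, 3.928, 4.67, 3.965, 5.544, 2.8, 1.86, 0.42
R0 = Σ lx·mx = 23.187 → 23.187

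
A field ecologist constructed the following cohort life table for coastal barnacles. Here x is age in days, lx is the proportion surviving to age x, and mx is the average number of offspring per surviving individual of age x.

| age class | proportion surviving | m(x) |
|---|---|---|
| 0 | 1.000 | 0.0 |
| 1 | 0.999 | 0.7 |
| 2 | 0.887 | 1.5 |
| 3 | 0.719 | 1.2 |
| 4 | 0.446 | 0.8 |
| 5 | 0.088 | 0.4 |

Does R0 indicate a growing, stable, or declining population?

growing

R0 = Σ lx·mx = 0 + 0.6993 + 1.3305 + 0.8628 + 0.3568 + 0.0352 = 3.2846
R0 > 1, so the population is growing.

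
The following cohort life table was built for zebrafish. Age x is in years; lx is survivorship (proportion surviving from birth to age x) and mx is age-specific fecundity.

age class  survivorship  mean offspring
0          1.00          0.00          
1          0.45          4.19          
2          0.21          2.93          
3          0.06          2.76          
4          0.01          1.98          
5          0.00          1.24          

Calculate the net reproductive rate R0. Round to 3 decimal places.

lx·mx by age: 0, 1.8855, 0.6153, 0.1656, 0.0198, 0
R0 = Σ lx·mx = 2.6862 → 2.686

2.686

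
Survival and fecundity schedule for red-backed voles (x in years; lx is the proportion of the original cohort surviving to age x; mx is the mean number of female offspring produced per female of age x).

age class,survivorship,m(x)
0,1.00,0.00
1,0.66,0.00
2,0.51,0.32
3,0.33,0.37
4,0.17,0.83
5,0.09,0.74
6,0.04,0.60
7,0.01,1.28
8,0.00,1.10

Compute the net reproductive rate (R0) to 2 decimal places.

0.53

lx·mx by age: 0, 0, 0.1632, 0.1221, 0.1411, 0.0666, 0.024, 0.0128, 0
R0 = Σ lx·mx = 0.5298 → 0.53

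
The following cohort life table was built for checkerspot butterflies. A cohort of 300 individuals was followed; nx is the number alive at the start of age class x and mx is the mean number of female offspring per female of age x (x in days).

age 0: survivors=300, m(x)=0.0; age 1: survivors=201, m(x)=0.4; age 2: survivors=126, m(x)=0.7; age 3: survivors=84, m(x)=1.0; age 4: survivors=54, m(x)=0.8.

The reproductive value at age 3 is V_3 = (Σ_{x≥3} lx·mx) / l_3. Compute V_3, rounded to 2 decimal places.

lx = nx/n0 = nx/300: 1, 0.67, 0.42, 0.28, 0.18
lx·mx for x ≥ 3: 0.28, 0.144 → sum = 0.424
V_3 = 0.424 / l_3 = 0.424 / 0.28 = 1.514286… → 1.51

1.51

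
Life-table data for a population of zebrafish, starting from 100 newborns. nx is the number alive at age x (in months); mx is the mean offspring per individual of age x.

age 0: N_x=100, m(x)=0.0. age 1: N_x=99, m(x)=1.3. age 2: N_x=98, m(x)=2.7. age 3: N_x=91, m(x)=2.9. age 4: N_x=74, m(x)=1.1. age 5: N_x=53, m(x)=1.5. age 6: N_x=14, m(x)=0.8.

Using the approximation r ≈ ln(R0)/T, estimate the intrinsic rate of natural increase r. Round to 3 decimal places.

0.783

lx = nx/n0 = nx/100: 1, 0.99, 0.98, 0.91, 0.74, 0.53, 0.14
R0 = Σ lx·mx = 0 + 1.287 + 2.646 + 2.639 + 0.814 + 0.795 + 0.112 = 8.293
Σ x·lx·mx = 22.399; T = 22.399/8.293 = 2.70095…
r ≈ ln(R0)/T = ln(8.293)/2.70095… = 0.78321… → 0.783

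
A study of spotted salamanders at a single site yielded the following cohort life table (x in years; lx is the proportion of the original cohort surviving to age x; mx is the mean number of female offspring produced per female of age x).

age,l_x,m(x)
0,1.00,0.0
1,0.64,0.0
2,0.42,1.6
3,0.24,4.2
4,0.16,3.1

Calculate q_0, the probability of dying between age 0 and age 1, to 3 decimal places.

0.360

q_0 = (l_0 − l_1) / l_0 = (1 − 0.64) / 1
     = 0.36 / 1 = 0.36 → 0.360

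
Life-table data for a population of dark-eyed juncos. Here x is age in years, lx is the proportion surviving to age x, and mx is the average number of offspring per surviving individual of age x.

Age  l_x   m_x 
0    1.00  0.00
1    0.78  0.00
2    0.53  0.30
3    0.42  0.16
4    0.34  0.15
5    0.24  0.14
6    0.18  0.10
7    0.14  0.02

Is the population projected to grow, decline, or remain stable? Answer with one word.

R0 = Σ lx·mx = 0 + 0 + 0.159 + 0.0672 + 0.051 + 0.0336 + 0.018 + 0.0028 = 0.3316
R0 < 1, so the population is declining.

declining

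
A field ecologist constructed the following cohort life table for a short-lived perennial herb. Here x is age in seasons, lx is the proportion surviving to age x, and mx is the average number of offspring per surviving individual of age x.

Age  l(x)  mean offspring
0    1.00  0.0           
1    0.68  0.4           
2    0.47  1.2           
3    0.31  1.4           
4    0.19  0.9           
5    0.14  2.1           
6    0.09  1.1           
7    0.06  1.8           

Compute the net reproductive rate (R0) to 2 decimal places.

lx·mx by age: 0, 0.272, 0.564, 0.434, 0.171, 0.294, 0.099, 0.108
R0 = Σ lx·mx = 1.942 → 1.94

1.94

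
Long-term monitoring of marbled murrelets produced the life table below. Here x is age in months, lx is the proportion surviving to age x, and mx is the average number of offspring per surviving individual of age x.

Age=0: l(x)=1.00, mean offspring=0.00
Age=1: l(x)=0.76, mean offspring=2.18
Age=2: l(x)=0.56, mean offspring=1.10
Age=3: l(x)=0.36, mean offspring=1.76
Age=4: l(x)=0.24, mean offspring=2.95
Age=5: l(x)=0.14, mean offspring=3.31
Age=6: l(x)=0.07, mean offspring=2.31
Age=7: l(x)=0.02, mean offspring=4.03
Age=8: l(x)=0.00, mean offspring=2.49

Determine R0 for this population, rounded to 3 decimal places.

lx·mx by age: 0, 1.6568, 0.616, 0.6336, 0.708, 0.4634, 0.1617, 0.0806, 0
R0 = Σ lx·mx = 4.3201 → 4.320

4.320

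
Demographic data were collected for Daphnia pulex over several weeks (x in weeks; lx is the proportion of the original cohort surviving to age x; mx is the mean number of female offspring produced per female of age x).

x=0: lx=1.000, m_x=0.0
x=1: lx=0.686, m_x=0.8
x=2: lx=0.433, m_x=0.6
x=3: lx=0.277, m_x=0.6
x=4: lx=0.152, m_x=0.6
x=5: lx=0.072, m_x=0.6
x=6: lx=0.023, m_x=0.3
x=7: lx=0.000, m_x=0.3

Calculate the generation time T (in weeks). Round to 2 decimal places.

1.96

lx·mx: 0, 0.5488, 0.2598, 0.1662, 0.0912, 0.0432, 0.0069, 0 → R0 = 1.1161
x·lx·mx: 0, 0.5488, 0.5196, 0.4986, 0.3648, 0.216, 0.0414, 0 → Σ = 2.1892
T = 2.1892 / 1.1161 = 1.961473… → 1.96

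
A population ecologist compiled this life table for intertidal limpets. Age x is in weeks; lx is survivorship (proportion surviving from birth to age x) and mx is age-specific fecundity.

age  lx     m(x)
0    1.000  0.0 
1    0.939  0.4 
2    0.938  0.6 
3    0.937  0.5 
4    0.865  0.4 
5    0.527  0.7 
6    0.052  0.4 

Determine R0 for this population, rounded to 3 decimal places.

2.143

lx·mx by age: 0, 0.3756, 0.5628, 0.4685, 0.346, 0.3689, 0.0208
R0 = Σ lx·mx = 2.1426 → 2.143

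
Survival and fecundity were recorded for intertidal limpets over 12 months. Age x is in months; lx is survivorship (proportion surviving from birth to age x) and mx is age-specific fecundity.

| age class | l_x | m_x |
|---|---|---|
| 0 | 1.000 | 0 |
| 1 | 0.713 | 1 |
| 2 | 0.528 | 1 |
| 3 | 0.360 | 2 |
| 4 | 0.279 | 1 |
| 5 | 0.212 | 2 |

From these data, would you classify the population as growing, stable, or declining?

R0 = Σ lx·mx = 0 + 0.713 + 0.528 + 0.72 + 0.279 + 0.424 = 2.664
R0 > 1, so the population is growing.

growing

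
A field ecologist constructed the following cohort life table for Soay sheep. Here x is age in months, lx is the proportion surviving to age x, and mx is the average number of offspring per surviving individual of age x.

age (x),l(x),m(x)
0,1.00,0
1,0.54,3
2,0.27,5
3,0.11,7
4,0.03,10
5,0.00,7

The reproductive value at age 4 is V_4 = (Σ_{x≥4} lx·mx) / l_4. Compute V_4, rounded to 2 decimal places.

lx·mx for x ≥ 4: 0.3, 0 → sum = 0.3
V_4 = 0.3 / l_4 = 0.3 / 0.03 = 10 → 10.00

10.00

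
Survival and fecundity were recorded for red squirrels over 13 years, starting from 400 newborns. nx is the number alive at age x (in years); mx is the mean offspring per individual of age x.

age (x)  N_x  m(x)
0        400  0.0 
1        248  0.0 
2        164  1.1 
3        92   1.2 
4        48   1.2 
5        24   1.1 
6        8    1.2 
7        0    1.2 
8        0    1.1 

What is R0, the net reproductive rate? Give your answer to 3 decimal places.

lx = nx/n0 = nx/400: 1, 0.62, 0.41, 0.23, 0.12, 0.06, 0.02, 0, 0
lx·mx by age: 0, 0, 0.451, 0.276, 0.144, 0.066, 0.024, 0, 0
R0 = Σ lx·mx = 0.961 → 0.961

0.961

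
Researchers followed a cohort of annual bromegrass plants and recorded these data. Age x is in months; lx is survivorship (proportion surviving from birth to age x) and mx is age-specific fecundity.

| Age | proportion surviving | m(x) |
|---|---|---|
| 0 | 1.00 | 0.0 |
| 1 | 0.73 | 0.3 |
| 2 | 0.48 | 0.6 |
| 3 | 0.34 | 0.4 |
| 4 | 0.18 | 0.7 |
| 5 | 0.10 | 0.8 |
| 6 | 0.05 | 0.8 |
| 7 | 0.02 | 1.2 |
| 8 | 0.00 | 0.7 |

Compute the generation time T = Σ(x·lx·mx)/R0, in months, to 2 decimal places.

lx·mx: 0, 0.219, 0.288, 0.136, 0.126, 0.08, 0.04, 0.024, 0 → R0 = 0.913
x·lx·mx: 0, 0.219, 0.576, 0.408, 0.504, 0.4, 0.24, 0.168, 0 → Σ = 2.515
T = 2.515 / 0.913 = 2.754655… → 2.75

2.75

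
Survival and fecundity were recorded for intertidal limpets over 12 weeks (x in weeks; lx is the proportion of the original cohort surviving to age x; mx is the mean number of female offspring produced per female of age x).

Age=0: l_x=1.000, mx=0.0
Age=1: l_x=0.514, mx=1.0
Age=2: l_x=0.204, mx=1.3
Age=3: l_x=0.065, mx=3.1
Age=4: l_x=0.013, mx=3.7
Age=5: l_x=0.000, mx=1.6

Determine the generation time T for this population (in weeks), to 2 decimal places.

1.79

lx·mx: 0, 0.514, 0.2652, 0.2015, 0.0481, 0 → R0 = 1.0288
x·lx·mx: 0, 0.514, 0.5304, 0.6045, 0.1924, 0 → Σ = 1.8413
T = 1.8413 / 1.0288 = 1.789755… → 1.79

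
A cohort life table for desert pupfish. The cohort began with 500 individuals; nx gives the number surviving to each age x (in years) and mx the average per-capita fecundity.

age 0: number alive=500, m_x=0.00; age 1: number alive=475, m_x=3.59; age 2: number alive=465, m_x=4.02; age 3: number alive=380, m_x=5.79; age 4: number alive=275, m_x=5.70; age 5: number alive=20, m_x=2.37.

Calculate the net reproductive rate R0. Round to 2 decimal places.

lx = nx/n0 = nx/500: 1, 0.95, 0.93, 0.76, 0.55, 0.04
lx·mx by age: 0, 3.4105, 3.7386, 4.4004, 3.135, 0.0948
R0 = Σ lx·mx = 14.7793 → 14.78

14.78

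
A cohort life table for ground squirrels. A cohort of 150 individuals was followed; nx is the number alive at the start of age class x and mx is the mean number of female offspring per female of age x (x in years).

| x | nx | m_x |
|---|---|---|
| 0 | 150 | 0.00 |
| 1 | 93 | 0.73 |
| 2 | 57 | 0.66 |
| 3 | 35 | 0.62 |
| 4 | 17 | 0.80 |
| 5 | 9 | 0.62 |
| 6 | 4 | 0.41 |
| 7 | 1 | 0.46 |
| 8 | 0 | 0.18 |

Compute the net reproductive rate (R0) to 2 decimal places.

0.99

lx = nx/n0 = nx/150: 1, 0.62, 0.38, 0.23333…, 0.11333…, 0.06, 0.02667…, 0.00667…, 0
lx·mx by age: 0, 0.4526, 0.2508, 0.144667…, 0.090667…, 0.0372, 0.010933…, 0.003067…, 0
R0 = Σ lx·mx = 0.989933… → 0.99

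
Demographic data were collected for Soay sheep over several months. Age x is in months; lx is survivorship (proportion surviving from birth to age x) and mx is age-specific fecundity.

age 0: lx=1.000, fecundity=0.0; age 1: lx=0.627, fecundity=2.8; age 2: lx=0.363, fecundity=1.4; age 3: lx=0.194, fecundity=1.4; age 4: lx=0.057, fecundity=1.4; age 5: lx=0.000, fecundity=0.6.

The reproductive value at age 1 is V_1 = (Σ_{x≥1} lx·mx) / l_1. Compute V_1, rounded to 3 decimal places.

lx·mx for x ≥ 1: 1.7556, 0.5082, 0.2716, 0.0798, 0 → sum = 2.6152
V_1 = 2.6152 / l_1 = 2.6152 / 0.627 = 4.170973… → 4.171

4.171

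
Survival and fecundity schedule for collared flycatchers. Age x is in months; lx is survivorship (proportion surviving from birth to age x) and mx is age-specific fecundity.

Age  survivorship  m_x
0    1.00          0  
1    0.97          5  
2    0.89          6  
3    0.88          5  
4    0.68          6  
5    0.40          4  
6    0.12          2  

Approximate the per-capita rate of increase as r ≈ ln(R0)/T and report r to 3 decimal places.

R0 = Σ lx·mx = 0 + 4.85 + 5.34 + 4.4 + 4.08 + 1.6 + 0.24 = 20.51
Σ x·lx·mx = 54.49; T = 54.49/20.51 = 2.65675…
r ≈ ln(R0)/T = ln(20.51)/2.65675… = 1.13707… → 1.137

1.137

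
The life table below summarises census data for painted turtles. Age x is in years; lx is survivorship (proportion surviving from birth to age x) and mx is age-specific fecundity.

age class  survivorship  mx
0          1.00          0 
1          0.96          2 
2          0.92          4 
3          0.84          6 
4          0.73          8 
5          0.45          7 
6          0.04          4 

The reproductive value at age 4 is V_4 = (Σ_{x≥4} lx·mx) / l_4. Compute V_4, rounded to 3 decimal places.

12.534

lx·mx for x ≥ 4: 5.84, 3.15, 0.16 → sum = 9.15
V_4 = 9.15 / l_4 = 9.15 / 0.73 = 12.534247… → 12.534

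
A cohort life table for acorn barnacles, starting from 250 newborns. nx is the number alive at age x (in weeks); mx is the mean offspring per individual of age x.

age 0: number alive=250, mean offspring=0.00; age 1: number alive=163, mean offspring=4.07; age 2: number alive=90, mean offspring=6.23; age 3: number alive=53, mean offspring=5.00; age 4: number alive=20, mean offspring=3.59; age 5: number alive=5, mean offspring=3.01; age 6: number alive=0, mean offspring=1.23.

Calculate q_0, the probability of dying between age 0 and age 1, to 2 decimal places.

lx = nx/n0 = nx/250: 1, 0.652, 0.36, 0.212, 0.08, 0.02, 0
q_0 = (l_0 − l_1) / l_0 = (1 − 0.652) / 1
     = 0.348 / 1 = 0.348 → 0.35

0.35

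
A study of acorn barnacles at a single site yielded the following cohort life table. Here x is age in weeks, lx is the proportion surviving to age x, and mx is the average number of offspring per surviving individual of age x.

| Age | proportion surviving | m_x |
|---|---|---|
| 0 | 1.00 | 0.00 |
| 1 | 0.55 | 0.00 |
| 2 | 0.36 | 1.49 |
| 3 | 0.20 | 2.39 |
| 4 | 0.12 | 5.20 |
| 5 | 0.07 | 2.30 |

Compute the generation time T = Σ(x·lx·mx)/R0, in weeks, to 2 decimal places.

lx·mx: 0, 0, 0.5364, 0.478, 0.624, 0.161 → R0 = 1.7994
x·lx·mx: 0, 0, 1.0728, 1.434, 2.496, 0.805 → Σ = 5.8078
T = 5.8078 / 1.7994 = 3.227631… → 3.23

3.23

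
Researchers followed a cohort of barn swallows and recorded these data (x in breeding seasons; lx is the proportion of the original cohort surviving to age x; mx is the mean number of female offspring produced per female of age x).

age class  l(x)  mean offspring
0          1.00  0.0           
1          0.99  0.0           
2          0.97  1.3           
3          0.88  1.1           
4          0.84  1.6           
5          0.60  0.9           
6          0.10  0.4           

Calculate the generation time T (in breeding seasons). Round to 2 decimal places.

3.31

lx·mx: 0, 0, 1.261, 0.968, 1.344, 0.54, 0.04 → R0 = 4.153
x·lx·mx: 0, 0, 2.522, 2.904, 5.376, 2.7, 0.24 → Σ = 13.742
T = 13.742 / 4.153 = 3.308933… → 3.31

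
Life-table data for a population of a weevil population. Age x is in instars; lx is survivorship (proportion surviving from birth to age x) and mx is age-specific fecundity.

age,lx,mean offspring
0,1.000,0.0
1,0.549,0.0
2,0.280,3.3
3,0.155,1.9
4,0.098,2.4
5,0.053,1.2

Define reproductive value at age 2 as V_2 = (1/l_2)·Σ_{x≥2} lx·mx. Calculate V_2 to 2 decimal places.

5.42

lx·mx for x ≥ 2: 0.924, 0.2945, 0.2352, 0.0636 → sum = 1.5173
V_2 = 1.5173 / l_2 = 1.5173 / 0.28 = 5.418929… → 5.42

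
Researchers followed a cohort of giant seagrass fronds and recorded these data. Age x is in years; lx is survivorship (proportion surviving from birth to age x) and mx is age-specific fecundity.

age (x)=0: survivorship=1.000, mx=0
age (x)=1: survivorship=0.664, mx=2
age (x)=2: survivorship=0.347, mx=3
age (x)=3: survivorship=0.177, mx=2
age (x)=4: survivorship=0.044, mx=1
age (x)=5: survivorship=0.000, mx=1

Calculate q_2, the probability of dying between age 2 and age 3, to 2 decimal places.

q_2 = (l_2 − l_3) / l_2 = (0.347 − 0.177) / 0.347
     = 0.17 / 0.347 = 0.489914… → 0.49

0.49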